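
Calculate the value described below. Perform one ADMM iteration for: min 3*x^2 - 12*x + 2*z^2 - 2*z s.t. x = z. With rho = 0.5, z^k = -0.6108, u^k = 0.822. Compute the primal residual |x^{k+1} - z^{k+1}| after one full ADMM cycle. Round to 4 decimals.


ADMM iteration with rho = 0.5, z^k = -0.6108, u^k = 0.822
Step 1: x-update.
Minimize 3*x^2 - 12*x + (0.5/2)*(x + 0.6108 + 0.822)^2
FOC: (2*3 + 0.5)*x = 12 + 0.5*(-0.6108 - 0.822)
x^{k+1} = 1.7359
Step 2: z-update.
Minimize 2*z^2 - 2*z + (0.5/2)*(1.7359 - z + 0.822)^2
FOC: (2*2 + 0.5)*z = 2 + 0.5*(1.7359 + 0.822)
z^{k+1} = 0.7287
Step 3: u-update.
u^{k+1} = 0.822 + 1.7359 - 0.7287 = 1.8293
Step 4: Primal residual = |1.7359 - 0.7287| = 1.0073


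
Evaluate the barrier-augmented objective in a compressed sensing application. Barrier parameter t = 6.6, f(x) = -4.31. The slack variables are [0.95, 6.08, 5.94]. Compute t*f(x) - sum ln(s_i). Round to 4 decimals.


Step 1: Compute log-barrier.
ln values: [-0.0513, 1.805, 1.7817]
phi = -(-0.0513 + 1.805 + 1.7817) = -3.5354
Step 2: Compute augmented objective.
t*f(x) = 6.6*-4.31 = -28.446
Total = -28.446 - 3.5354 = -31.9814


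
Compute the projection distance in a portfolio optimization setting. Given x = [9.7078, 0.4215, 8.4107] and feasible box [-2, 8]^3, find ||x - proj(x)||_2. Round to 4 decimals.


Project each component onto [-2, 8].
clip(9.7078) = 8.0, clip(0.4215) = 0.4215, clip(8.4107) = 8.0
Projection = [8.0, 0.4215, 8.0]
Squared diffs: [2.9166, 0.0, 0.1687]
Distance = sqrt(3.0853) = 1.7565


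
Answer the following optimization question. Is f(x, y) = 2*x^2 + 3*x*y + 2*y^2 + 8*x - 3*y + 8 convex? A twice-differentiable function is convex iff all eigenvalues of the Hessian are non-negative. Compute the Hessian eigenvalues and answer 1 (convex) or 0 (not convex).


The Hessian of f(x,y) = 2*x^2 + 3*x*y + 2*y^2 + 8*x - 3*y + 8 is:
H = [[4, 3], [3, 4]]
Trace = 4 + 4 = 8
Determinant = 4*4 - (3)^2 = 7
Discriminant = (8)^2 - 4*7 = 36.0
Eigenvalues: lambda_1 = 1.0, lambda_2 = 7.0
The function is convex.

1


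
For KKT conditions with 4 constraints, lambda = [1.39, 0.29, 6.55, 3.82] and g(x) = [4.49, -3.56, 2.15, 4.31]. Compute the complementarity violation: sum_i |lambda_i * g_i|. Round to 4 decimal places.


KKT complementary slackness check:
lambda_1 * g_1 = 1.39 * 4.49 = 6.2411
lambda_2 * g_2 = 0.29 * -3.56 = -1.0324
lambda_3 * g_3 = 6.55 * 2.15 = 14.0825
lambda_4 * g_4 = 3.82 * 4.31 = 16.4642
Total violation = 6.2411 + 1.0324 + 14.0825 + 16.4642 = 37.8202


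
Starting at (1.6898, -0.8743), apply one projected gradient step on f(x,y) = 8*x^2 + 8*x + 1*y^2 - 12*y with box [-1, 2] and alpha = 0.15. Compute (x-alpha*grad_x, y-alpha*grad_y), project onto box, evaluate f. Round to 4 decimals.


Step 1: Compute gradient at (1.6898, -0.8743).
grad_x = 2*8*1.6898 + 8 = 35.0368
grad_y = 2*1*-0.8743 - 12 = -13.7486
Step 2: Gradient step.
x_raw = 1.6898 - 0.15*35.0368 = -3.5657
y_raw = -0.8743 - 0.15*-13.7486 = 1.188
Step 3: Project onto [-1, 2].
x_proj = clip(-3.5657) = -1.0
y_proj = clip(1.188) = 1.188
Step 4: Evaluate f.
f(-1.0, 1.188) = -12.8446


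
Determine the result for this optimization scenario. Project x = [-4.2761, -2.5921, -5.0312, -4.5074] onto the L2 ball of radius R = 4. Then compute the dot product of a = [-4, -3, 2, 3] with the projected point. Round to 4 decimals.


Step 1: Compute ||x|| (intermediates to 6 decimals).
||x|| = sqrt((-4.2761)^2 + (-2.5921)^2 + (-5.0312)^2 + (-4.5074)^2) = 8.404382
Step 2: Project.
Since ||x|| > R, scale = R/||x|| = 4/8.404382 = 0.475942, proj(x) = scale * x
proj(x) = [-2.035176, -1.233689, -2.394559, -2.145261]
Step 3: Dot product.
a^T * proj(x) = -4*(-2.035176) - 3*(-1.233689) + 2*(-2.394559) + 3*(-2.145261) = 0.6169


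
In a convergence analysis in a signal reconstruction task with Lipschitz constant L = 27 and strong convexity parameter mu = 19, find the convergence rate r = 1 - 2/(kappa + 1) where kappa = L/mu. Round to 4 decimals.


Step 1: Compute the condition number.
kappa = L/mu = 27/19 = 1.4211
Step 2: Compute the convergence rate.
r = 1 - 2/(kappa + 1) = 1 - 2*mu/(L + mu) = (L - mu)/(L + mu) = 8/46 = 0.1739


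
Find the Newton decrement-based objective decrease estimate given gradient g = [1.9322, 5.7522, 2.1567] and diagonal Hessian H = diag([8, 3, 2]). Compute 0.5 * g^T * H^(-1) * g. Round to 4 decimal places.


Step 1: H is diagonal, so H^(-1) * g = [0.2415, 1.9174, 1.0784].
Step 2: g^T H^(-1) g = sum_i g_i^2 / H_ii
  = (1.9322)^2/8 + (5.7522)^2/3 + (2.1567)^2/2
  = 0.4667 + 11.0293 + 2.3257 = 13.8216
Step 3: Objective decrease = 0.5 * g^T H^(-1) g = 6.9108


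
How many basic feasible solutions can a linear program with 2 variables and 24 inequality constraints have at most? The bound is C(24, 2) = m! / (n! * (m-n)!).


Each vertex corresponds to some choice of n active constraints out of m, so the number of vertices is at most C(m, n) = m! / (n!(m-n)!).
m = 24, n = 2
Numerator: 24 * 23
Denominator: 2! = 2
C(24, 2) = 276


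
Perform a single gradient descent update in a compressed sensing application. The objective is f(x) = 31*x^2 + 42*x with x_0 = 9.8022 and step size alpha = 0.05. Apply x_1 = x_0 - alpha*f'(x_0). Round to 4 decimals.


We compute the gradient at x_0 and apply the update.
f'(x) = 62*x + 42
f'(9.8022) = 62*9.8022 + 42 = 649.7364
x_1 = 9.8022 - 0.05*649.7364 = -22.6846


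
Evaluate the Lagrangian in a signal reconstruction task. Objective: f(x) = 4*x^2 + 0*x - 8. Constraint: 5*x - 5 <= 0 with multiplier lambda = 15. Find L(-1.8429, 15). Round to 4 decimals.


Step 1: Evaluate f(x).
f(-1.8429) = 4*(-1.8429)^2 + 0*(-1.8429) - 8 = 5.5851
Step 2: Evaluate g(x).
g(-1.8429) = 5*-1.8429 - 5 = -14.2145
Step 3: Compute Lagrangian.
L = 5.5851 + 15*-14.2145 = -207.6324


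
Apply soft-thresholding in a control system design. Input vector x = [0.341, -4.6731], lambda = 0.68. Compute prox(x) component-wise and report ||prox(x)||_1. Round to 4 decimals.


Soft-thresholding with lambda = 0.68:
prox(0.341) = sign(0.341)*max(|0.341| - 0.68, 0) = 0.0
prox(-4.6731) = sign(-4.6731)*max(|-4.6731| - 0.68, 0) = -3.9931
prox(x) = [0.0, -3.9931]
||prox(x)||_1 = 0.0 + 3.9931 = 3.9931


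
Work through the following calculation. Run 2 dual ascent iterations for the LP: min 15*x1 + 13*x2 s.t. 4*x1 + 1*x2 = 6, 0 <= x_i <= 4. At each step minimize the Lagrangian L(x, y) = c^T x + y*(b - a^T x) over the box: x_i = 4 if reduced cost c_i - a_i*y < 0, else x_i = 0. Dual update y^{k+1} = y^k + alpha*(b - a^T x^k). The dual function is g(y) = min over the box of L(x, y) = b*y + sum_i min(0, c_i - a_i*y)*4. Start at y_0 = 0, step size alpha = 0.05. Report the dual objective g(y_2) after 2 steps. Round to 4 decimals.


Dual ascent for LP: min 15*x1 + 13*x2, 4*x1 + 1*x2 = 6, 0 <= x_i <= 4
Step 1: y^k = 0.0, reduced costs: (15.0, 13.0)
  x^k = (0.0, 0.0), subgradient = b - a^T x = 6.0
  y^{k+1} = 0.0 + 0.05*6.0 = 0.3
Step 2: y^k = 0.3, reduced costs: (13.8, 12.7)
  x^k = (0.0, 0.0), subgradient = b - a^T x = 6.0
  y^{k+1} = 0.3 + 0.05*6.0 = 0.6
Dual objective at y_2 = 0.6: reduced costs (12.6, 12.4), box minimizer x = (0.0, 0.0)
g(y_2) = b*y + (c1 - a1*y)*x1 + (c2 - a2*y)*x2 = 6*0.6 + 12.6*0.0 + 12.4*0.0 = 3.6 + 0.0 + 0.0 = 3.6


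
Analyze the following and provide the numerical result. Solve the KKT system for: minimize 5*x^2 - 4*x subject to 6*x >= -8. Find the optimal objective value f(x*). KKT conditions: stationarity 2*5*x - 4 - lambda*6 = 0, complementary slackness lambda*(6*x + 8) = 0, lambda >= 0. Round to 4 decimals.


Step 1: Try lambda = 0 (constraint inactive).
Stationarity: 2*5*x - 4 = 0
x* = 4/(2*5) = 0.4
Check constraint: 6*0.4 = 2.4 >= -8 -- satisfied.
Step 2: Compute optimal value.
f(x*) = 5*0.4^2 - 4*0.4 = -0.8


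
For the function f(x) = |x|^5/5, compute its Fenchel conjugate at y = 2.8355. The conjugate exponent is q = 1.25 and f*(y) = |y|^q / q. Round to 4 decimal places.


The conjugate exponent q satisfies 1/p + 1/q = 1.
p = 5, so q = 5/(5 - 1) = 1.25
|y|^q = 2.8355^1.25 = 3.6795
f*(2.8355) = 3.6795 / 1.25 = 2.9436


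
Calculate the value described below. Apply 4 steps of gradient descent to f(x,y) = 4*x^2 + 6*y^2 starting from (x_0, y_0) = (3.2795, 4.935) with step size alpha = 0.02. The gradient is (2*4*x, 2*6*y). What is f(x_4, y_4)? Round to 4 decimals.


Gradient descent on f(x,y) = 4*x^2 + 6*y^2.
Starting point: (3.2795, 4.935), alpha = 0.02
Step 1: grad_x = 2*4*3.2795 = 26.236, grad_y = 2*6*4.935 = 59.22
  x_1 = 3.2795 - 0.02*26.236 = 2.7548
  y_1 = 4.935 - 0.02*59.22 = 3.7506
Step 2: grad_x = 2*4*2.7548 = 22.0382, grad_y = 2*6*3.7506 = 45.0072
  x_2 = 2.7548 - 0.02*22.0382 = 2.314
  y_2 = 3.7506 - 0.02*45.0072 = 2.8505
Step 3: grad_x = 2*4*2.314 = 18.5121, grad_y = 2*6*2.8505 = 34.2055
  x_3 = 2.314 - 0.02*18.5121 = 1.9438
  y_3 = 2.8505 - 0.02*34.2055 = 2.1663
Step 4: grad_x = 2*4*1.9438 = 15.5502, grad_y = 2*6*2.1663 = 25.9962
  x_4 = 1.9438 - 0.02*15.5502 = 1.6328
  y_4 = 2.1663 - 0.02*25.9962 = 1.6464
f(1.6328, 1.6464) = 4*1.6328^2 + 6*1.6464^2 = 26.928


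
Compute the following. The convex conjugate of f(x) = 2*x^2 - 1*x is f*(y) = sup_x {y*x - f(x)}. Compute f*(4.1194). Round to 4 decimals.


f*(y) = sup_x {y*x - a*x^2 - b*x} = sup_x {(y-b)*x - a*x^2}
FOC: (y - b) - 2a*x = 0 => x* = (y - b)/(2a)
x* = (4.1194 + 1)/(2*2) = 1.2799
f*(4.1194) = (y-b)^2/(4a) = (4.1194 + 1)^2/(4*2)
= 26.2083/8 = 3.276


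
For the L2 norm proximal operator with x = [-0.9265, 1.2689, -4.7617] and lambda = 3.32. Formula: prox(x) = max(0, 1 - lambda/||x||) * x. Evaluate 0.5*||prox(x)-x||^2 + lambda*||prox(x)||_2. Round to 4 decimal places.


Step 1: Compute ||x||.
||x|| = 5.0142
Step 2: Compute scaling factor.
scale = max(0, 1 - 3.32/5.0142) = 0.3379
Step 3: prox(x) = [-0.313, 0.4287, -1.6089]
||prox(x)|| = 1.6942
Step 4: Proximal objective.
0.5*||prox-x||^2 = 5.5112
lambda*||prox|| = 5.6247
Total = 11.136


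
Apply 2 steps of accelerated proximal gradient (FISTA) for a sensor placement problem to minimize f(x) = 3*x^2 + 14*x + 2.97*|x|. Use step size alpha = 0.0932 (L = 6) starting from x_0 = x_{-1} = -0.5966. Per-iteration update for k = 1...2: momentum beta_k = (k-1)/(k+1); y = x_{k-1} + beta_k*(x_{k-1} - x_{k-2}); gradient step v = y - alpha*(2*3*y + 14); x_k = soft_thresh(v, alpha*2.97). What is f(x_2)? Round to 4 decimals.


FISTA on f(x) = 3*x^2 + 14*x + 2.97*|x|
L = 6, alpha = 0.0932
Iteration 1: beta = 0.0, y = -0.5966 + 0.0*(-0.5966 + 0.5966) = -0.5966
  grad(y) = 10.4204, v = y - alpha*grad = -1.5678
  prox(v) = soft_thresh(-1.5678, 0.2768) = -1.291
Iteration 2: beta = 0.3333, y = -1.291 + 0.3333*(-1.291 + 0.5966) = -1.5224
  grad(y) = 4.8654, v = y - alpha*grad = -1.9759
  prox(v) = soft_thresh(-1.9759, 0.2768) = -1.6991
f(x_2) = 3*(-1.6991)^2 + 14*(-1.6991) + 2.97*|-1.6991| = -10.0802


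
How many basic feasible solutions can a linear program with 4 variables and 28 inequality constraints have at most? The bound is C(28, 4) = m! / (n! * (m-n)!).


Each vertex corresponds to some choice of n active constraints out of m, so the number of vertices is at most C(m, n) = m! / (n!(m-n)!).
m = 28, n = 4
Numerator: 28 * 27 * 26 * 25
Denominator: 4! = 24
C(28, 4) = 20475


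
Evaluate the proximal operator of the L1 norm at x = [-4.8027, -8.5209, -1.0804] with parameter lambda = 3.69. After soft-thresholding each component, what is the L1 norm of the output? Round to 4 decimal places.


Soft-thresholding with lambda = 3.69:
prox(-4.8027) = sign(-4.8027)*max(|-4.8027| - 3.69, 0) = -1.1127
prox(-8.5209) = sign(-8.5209)*max(|-8.5209| - 3.69, 0) = -4.8309
prox(-1.0804) = sign(-1.0804)*max(|-1.0804| - 3.69, 0) = 0.0
prox(x) = [-1.1127, -4.8309, 0.0]
||prox(x)||_1 = 1.1127 + 4.8309 + 0.0 = 5.9436


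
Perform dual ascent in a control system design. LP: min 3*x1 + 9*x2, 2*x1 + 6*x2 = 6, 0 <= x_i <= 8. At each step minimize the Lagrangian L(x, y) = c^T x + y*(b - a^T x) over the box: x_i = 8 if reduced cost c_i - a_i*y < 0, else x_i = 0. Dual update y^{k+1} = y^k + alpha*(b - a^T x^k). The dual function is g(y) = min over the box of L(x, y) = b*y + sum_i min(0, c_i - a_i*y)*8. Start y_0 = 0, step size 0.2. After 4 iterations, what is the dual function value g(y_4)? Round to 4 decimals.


Dual ascent for LP: min 3*x1 + 9*x2, 2*x1 + 6*x2 = 6, 0 <= x_i <= 8
Step 1: y^k = 0.0, reduced costs: (3.0, 9.0)
  x^k = (0.0, 0.0), subgradient = b - a^T x = 6.0
  y^{k+1} = 0.0 + 0.2*6.0 = 1.2
Step 2: y^k = 1.2, reduced costs: (0.6, 1.8)
  x^k = (0.0, 0.0), subgradient = b - a^T x = 6.0
  y^{k+1} = 1.2 + 0.2*6.0 = 2.4
Step 3: y^k = 2.4, reduced costs: (-1.8, -5.4)
  x^k = (8.0, 8.0), subgradient = b - a^T x = -58.0
  y^{k+1} = 2.4 + 0.2*-58.0 = -9.2
Step 4: y^k = -9.2, reduced costs: (21.4, 64.2)
  x^k = (0.0, 0.0), subgradient = b - a^T x = 6.0
  y^{k+1} = -9.2 + 0.2*6.0 = -8.0
Dual objective at y_4 = -8.0: reduced costs (19.0, 57.0), box minimizer x = (0.0, 0.0)
g(y_4) = b*y + (c1 - a1*y)*x1 + (c2 - a2*y)*x2 = 6*(-8.0) + 19.0*0.0 + 57.0*0.0 = -48.0 + 0.0 + 0.0 = -48.0


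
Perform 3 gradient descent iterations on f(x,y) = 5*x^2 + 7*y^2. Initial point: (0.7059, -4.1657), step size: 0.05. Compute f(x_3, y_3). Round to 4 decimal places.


Gradient descent on f(x,y) = 5*x^2 + 7*y^2.
Starting point: (0.7059, -4.1657), alpha = 0.05
Step 1: grad_x = 2*5*0.7059 = 7.059, grad_y = 2*7*-4.1657 = -58.3198
  x_1 = 0.7059 - 0.05*7.059 = 0.353
  y_1 = -4.1657 - 0.05*-58.3198 = -1.2497
Step 2: grad_x = 2*5*0.353 = 3.5295, grad_y = 2*7*-1.2497 = -17.4959
  x_2 = 0.353 - 0.05*3.5295 = 0.1765
  y_2 = -1.2497 - 0.05*-17.4959 = -0.3749
Step 3: grad_x = 2*5*0.1765 = 1.7648, grad_y = 2*7*-0.3749 = -5.2488
  x_3 = 0.1765 - 0.05*1.7648 = 0.0882
  y_3 = -0.3749 - 0.05*-5.2488 = -0.1125
f(0.0882, -0.1125) = 5*0.0882^2 + 7*(-0.1125)^2 = 0.1275


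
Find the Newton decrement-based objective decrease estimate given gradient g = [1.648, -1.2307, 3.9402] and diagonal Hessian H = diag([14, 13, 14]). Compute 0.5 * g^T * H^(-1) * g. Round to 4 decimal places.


Step 1: H is diagonal, so H^(-1) * g = [0.1177, -0.0947, 0.2814].
Step 2: g^T H^(-1) g = sum_i g_i^2 / H_ii
  = (1.648)^2/14 + (-1.2307)^2/13 + (3.9402)^2/14
  = 0.194 + 0.1165 + 1.1089 = 1.4194
Step 3: Objective decrease = 0.5 * g^T H^(-1) g = 0.7097


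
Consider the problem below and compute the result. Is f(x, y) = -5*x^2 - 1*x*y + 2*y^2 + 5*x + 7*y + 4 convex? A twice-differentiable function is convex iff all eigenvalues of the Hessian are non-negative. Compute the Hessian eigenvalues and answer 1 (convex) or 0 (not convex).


The Hessian of f(x,y) = -5*x^2 - 1*x*y + 2*y^2 + 5*x + 7*y + 4 is:
H = [[-10, -1], [-1, 4]]
Trace = -10 + 4 = -6
Determinant = -10*4 - (-1)^2 = -41
Discriminant = (-6)^2 - 4*-41 = 200.0
Eigenvalues: lambda_1 = -10.0711, lambda_2 = 4.0711
The function is not convex.

0


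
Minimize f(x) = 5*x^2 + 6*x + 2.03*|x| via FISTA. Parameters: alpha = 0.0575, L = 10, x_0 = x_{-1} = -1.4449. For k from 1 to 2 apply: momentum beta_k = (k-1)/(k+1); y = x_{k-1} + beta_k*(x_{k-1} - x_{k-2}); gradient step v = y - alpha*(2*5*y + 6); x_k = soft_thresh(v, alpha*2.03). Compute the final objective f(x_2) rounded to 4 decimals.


FISTA on f(x) = 5*x^2 + 6*x + 2.03*|x|
L = 10, alpha = 0.0575
Iteration 1: beta = 0.0, y = -1.4449 + 0.0*(-1.4449 + 1.4449) = -1.4449
  grad(y) = -8.449, v = y - alpha*grad = -0.9591
  prox(v) = soft_thresh(-0.9591, 0.1167) = -0.8424
Iteration 2: beta = 0.3333, y = -0.8424 + 0.3333*(-0.8424 + 1.4449) = -0.6415
  grad(y) = -0.4151, v = y - alpha*grad = -0.6176
  prox(v) = soft_thresh(-0.6176, 0.1167) = -0.5009
f(x_2) = 5*(-0.5009)^2 + 6*(-0.5009) + 2.03*|-0.5009| = -0.7341


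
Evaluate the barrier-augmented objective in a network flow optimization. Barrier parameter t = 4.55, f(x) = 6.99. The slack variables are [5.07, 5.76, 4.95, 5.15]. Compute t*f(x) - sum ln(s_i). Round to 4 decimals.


Step 1: Compute log-barrier.
ln values: [1.6233, 1.7509, 1.5994, 1.639]
phi = -(1.6233 + 1.7509 + 1.5994 + 1.639) = -6.6127
Step 2: Compute augmented objective.
t*f(x) = 4.55*6.99 = 31.8045
Total = 31.8045 - 6.6127 = 25.1918


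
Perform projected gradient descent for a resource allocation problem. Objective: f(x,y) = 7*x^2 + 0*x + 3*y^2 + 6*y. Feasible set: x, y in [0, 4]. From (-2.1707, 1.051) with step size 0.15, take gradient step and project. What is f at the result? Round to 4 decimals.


Step 1: Compute gradient at (-2.1707, 1.051).
grad_x = 2*7*-2.1707 + 0 = -30.3898
grad_y = 2*3*1.051 + 6 = 12.306
Step 2: Gradient step.
x_raw = -2.1707 - 0.15*-30.3898 = 2.3878
y_raw = 1.051 - 0.15*12.306 = -0.7949
Step 3: Project onto [0, 4].
x_proj = clip(2.3878) = 2.3878
y_proj = clip(-0.7949) = 0.0
Step 4: Evaluate f.
f(2.3878, 0.0) = 39.9101


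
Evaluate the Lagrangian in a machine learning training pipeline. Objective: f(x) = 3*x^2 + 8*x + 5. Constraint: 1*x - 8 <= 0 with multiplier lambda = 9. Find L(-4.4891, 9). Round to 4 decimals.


Step 1: Evaluate f(x).
f(-4.4891) = 3*(-4.4891)^2 + 8*(-4.4891) + 5 = 29.5433
Step 2: Evaluate g(x).
g(-4.4891) = 1*-4.4891 - 8 = -12.4891
Step 3: Compute Lagrangian.
L = 29.5433 + 9*-12.4891 = -82.8586


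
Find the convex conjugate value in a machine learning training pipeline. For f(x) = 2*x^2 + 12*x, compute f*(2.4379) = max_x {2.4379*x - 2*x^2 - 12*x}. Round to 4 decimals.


f*(y) = sup_x {y*x - a*x^2 - b*x} = sup_x {(y-b)*x - a*x^2}
FOC: (y - b) - 2a*x = 0 => x* = (y - b)/(2a)
x* = (2.4379 - 12)/(2*2) = -2.3905
f*(2.4379) = (y-b)^2/(4a) = (2.4379 - 12)^2/(4*2)
= 91.4338/8 = 11.4292


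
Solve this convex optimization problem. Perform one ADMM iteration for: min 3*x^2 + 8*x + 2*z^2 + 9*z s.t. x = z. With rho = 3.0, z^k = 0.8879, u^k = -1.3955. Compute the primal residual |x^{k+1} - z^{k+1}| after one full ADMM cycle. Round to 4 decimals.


ADMM iteration with rho = 3.0, z^k = 0.8879, u^k = -1.3955
Step 1: x-update.
Minimize 3*x^2 + 8*x + (3.0/2)*(x - 0.8879 - 1.3955)^2
FOC: (2*3 + 3.0)*x = -8 + 3.0*(0.8879 + 1.3955)
x^{k+1} = -0.1278
Step 2: z-update.
Minimize 2*z^2 + 9*z + (3.0/2)*(-0.1278 - z - 1.3955)^2
FOC: (2*2 + 3.0)*z = -9 + 3.0*(-0.1278 - 1.3955)
z^{k+1} = -1.9385
Step 3: u-update.
u^{k+1} = -1.3955 - 0.1278 + 1.9385 = 0.4153
Step 4: Primal residual = |-0.1278 + 1.9385| = 1.8108


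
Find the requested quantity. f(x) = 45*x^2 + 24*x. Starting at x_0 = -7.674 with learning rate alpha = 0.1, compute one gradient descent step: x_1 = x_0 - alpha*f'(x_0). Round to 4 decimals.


We compute the gradient at x_0 and apply the update.
f'(x) = 90*x + 24
f'(-7.674) = 90*-7.674 + 24 = -666.66
x_1 = -7.674 - 0.1*-666.66 = 58.992


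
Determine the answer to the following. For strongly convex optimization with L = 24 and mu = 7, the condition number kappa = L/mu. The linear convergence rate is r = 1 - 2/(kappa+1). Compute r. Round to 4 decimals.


Step 1: Compute the condition number.
kappa = L/mu = 24/7 = 3.4286
Step 2: Compute the convergence rate.
r = 1 - 2/(kappa + 1) = 1 - 2*mu/(L + mu) = (L - mu)/(L + mu) = 17/31 = 0.5484


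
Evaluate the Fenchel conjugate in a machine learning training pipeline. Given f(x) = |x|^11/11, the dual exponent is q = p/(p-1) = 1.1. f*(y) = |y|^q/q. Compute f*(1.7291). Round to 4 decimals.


The conjugate exponent q satisfies 1/p + 1/q = 1.
p = 11, so q = 11/(11 - 1) = 1.1
|y|^q = 1.7291^1.1 = 1.8264
f*(1.7291) = 1.8264 / 1.1 = 1.6604


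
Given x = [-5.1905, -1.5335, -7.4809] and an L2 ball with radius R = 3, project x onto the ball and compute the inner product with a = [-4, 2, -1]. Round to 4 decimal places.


Step 1: Compute ||x|| (intermediates to 6 decimals).
||x|| = sqrt((-5.1905)^2 + (-1.5335)^2 + (-7.4809)^2) = 9.23346
Step 2: Project.
Since ||x|| > R, scale = R/||x|| = 3/9.23346 = 0.324905, proj(x) = scale * x
proj(x) = [-1.686419, -0.498242, -2.430582]
Step 3: Dot product.
a^T * proj(x) = -4*(-1.686419) + 2*(-0.498242) - 1*(-2.430582) = 8.1798


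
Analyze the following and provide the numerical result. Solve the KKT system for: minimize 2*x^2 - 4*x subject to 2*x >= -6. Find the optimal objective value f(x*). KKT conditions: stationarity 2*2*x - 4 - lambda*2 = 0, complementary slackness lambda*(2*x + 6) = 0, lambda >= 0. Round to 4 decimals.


Step 1: Try lambda = 0 (constraint inactive).
Stationarity: 2*2*x - 4 = 0
x* = 4/(2*2) = 1.0
Check constraint: 2*1.0 = 2.0 >= -6 -- satisfied.
Step 2: Compute optimal value.
f(x*) = 2*1.0^2 - 4*1.0 = -2.0


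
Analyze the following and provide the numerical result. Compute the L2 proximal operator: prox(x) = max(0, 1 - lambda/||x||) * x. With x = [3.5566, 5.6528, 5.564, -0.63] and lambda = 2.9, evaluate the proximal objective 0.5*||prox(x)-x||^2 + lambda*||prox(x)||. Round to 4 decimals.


Step 1: Compute ||x||.
||x|| = 8.7154
Step 2: Compute scaling factor.
scale = max(0, 1 - 2.9/8.7154) = 0.6673
Step 3: prox(x) = [2.3732, 3.7719, 3.7126, -0.4204]
||prox(x)|| = 5.8154
Step 4: Proximal objective.
0.5*||prox-x||^2 = 4.205
lambda*||prox|| = 16.8647
Total = 21.0697


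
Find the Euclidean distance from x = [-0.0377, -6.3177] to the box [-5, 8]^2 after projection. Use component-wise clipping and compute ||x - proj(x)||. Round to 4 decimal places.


Project each component onto [-5, 8].
clip(-0.0377) = -0.0377, clip(-6.3177) = -5.0
Projection = [-0.0377, -5.0]
Squared diffs: [0.0, 1.7363]
Distance = sqrt(1.7363) = 1.3177


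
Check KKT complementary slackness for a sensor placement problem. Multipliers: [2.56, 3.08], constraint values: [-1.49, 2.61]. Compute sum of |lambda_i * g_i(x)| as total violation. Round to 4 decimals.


KKT complementary slackness check:
lambda_1 * g_1 = 2.56 * -1.49 = -3.8144
lambda_2 * g_2 = 3.08 * 2.61 = 8.0388
Total violation = 3.8144 + 8.0388 = 11.8532


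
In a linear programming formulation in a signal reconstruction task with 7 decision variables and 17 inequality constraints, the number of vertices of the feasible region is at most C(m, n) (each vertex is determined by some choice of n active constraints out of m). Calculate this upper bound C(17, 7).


Each vertex corresponds to some choice of n active constraints out of m, so the number of vertices is at most C(m, n) = m! / (n!(m-n)!).
m = 17, n = 7
Numerator: 17 * 16 * 15 * 14 * 13 * 12 * 11
Denominator: 7! = 5040
C(17, 7) = 19448


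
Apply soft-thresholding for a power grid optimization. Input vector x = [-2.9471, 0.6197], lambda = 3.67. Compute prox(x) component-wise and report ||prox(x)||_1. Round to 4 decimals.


Soft-thresholding with lambda = 3.67:
prox(-2.9471) = sign(-2.9471)*max(|-2.9471| - 3.67, 0) = 0.0
prox(0.6197) = sign(0.6197)*max(|0.6197| - 3.67, 0) = 0.0
prox(x) = [0.0, 0.0]
||prox(x)||_1 = 0.0 + 0.0 = 0.0


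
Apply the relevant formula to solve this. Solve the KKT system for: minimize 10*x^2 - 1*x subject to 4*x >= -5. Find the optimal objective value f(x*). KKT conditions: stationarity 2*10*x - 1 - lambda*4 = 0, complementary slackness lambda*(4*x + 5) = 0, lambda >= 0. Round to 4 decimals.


Step 1: Try lambda = 0 (constraint inactive).
Stationarity: 2*10*x - 1 = 0
x* = 1/(2*10) = 0.05
Check constraint: 4*0.05 = 0.2 >= -5 -- satisfied.
Step 2: Compute optimal value.
f(x*) = 10*0.05^2 - 1*0.05 = -0.025


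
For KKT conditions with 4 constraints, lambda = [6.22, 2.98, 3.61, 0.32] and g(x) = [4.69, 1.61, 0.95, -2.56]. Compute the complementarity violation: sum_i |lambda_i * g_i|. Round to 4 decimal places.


KKT complementary slackness check:
lambda_1 * g_1 = 6.22 * 4.69 = 29.1718
lambda_2 * g_2 = 2.98 * 1.61 = 4.7978
lambda_3 * g_3 = 3.61 * 0.95 = 3.4295
lambda_4 * g_4 = 0.32 * -2.56 = -0.8192
Total violation = 29.1718 + 4.7978 + 3.4295 + 0.8192 = 38.2183


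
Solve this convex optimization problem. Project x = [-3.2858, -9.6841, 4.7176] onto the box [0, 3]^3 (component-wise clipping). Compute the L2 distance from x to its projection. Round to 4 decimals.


Project each component onto [0, 3].
clip(-3.2858) = 0.0, clip(-9.6841) = 0.0, clip(4.7176) = 3.0
Projection = [0.0, 0.0, 3.0]
Squared diffs: [10.7965, 93.7818, 2.9501]
Distance = sqrt(107.5284) = 10.3696


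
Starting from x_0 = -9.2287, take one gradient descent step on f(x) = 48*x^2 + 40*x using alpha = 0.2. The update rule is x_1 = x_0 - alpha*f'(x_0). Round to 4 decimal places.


We compute the gradient at x_0 and apply the update.
f'(x) = 96*x + 40
f'(-9.2287) = 96*-9.2287 + 40 = -845.9552
x_1 = -9.2287 - 0.2*-845.9552 = 159.9623


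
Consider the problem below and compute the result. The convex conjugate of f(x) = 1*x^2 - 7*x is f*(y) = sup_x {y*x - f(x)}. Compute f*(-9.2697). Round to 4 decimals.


f*(y) = sup_x {y*x - a*x^2 - b*x} = sup_x {(y-b)*x - a*x^2}
FOC: (y - b) - 2a*x = 0 => x* = (y - b)/(2a)
x* = (-9.2697 + 7)/(2*1) = -1.1349
f*(-9.2697) = (y-b)^2/(4a) = (-9.2697 + 7)^2/(4*1)
= 5.1515/4 = 1.2879


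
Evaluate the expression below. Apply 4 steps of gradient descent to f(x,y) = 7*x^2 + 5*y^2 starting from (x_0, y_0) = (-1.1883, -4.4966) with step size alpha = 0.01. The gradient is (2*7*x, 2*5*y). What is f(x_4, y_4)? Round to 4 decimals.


Gradient descent on f(x,y) = 7*x^2 + 5*y^2.
Starting point: (-1.1883, -4.4966), alpha = 0.01
Step 1: grad_x = 2*7*-1.1883 = -16.6362, grad_y = 2*5*-4.4966 = -44.966
  x_1 = -1.1883 - 0.01*-16.6362 = -1.0219
  y_1 = -4.4966 - 0.01*-44.966 = -4.0469
Step 2: grad_x = 2*7*-1.0219 = -14.3071, grad_y = 2*5*-4.0469 = -40.4694
  x_2 = -1.0219 - 0.01*-14.3071 = -0.8789
  y_2 = -4.0469 - 0.01*-40.4694 = -3.6422
Step 3: grad_x = 2*7*-0.8789 = -12.3041, grad_y = 2*5*-3.6422 = -36.4225
  x_3 = -0.8789 - 0.01*-12.3041 = -0.7558
  y_3 = -3.6422 - 0.01*-36.4225 = -3.278
Step 4: grad_x = 2*7*-0.7558 = -10.5816, grad_y = 2*5*-3.278 = -32.7802
  x_4 = -0.7558 - 0.01*-10.5816 = -0.65
  y_4 = -3.278 - 0.01*-32.7802 = -2.9502
f(-0.65, -2.9502) = 7*(-0.65)^2 + 5*(-2.9502)^2 = 46.4766


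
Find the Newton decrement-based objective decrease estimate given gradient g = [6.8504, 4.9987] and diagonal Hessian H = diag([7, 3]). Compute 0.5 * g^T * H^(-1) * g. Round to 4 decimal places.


Step 1: H is diagonal, so H^(-1) * g = [0.9786, 1.6662].
Step 2: g^T H^(-1) g = sum_i g_i^2 / H_ii
  = (6.8504)^2/7 + (4.9987)^2/3
  = 6.704 + 8.329 = 15.033
Step 3: Objective decrease = 0.5 * g^T H^(-1) g = 7.5165


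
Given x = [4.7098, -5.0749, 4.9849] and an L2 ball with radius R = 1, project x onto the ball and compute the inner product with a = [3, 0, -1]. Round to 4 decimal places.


Step 1: Compute ||x|| (intermediates to 6 decimals).
||x|| = sqrt(4.7098^2 + (-5.0749)^2 + 4.9849^2) = 8.531474
Step 2: Project.
Since ||x|| > R, scale = R/||x|| = 1/8.531474 = 0.117213, proj(x) = scale * x
proj(x) = [0.55205, -0.594844, 0.584295]
Step 3: Dot product.
a^T * proj(x) = 3*0.55205 + 0*(-0.594844) - 1*0.584295 = 1.0719


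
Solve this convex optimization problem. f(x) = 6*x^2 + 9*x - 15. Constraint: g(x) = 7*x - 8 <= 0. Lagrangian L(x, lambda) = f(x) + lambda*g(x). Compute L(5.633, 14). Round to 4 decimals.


Step 1: Evaluate f(x).
f(5.633) = 6*5.633^2 + 9*5.633 - 15 = 226.0811
Step 2: Evaluate g(x).
g(5.633) = 7*5.633 - 8 = 31.431
Step 3: Compute Lagrangian.
L = 226.0811 + 14*31.431 = 666.1151


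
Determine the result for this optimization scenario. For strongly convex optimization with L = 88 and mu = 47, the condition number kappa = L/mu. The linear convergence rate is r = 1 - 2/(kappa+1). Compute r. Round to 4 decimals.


Step 1: Compute the condition number.
kappa = L/mu = 88/47 = 1.8723
Step 2: Compute the convergence rate.
r = 1 - 2/(kappa + 1) = 1 - 2*mu/(L + mu) = (L - mu)/(L + mu) = 41/135 = 0.3037


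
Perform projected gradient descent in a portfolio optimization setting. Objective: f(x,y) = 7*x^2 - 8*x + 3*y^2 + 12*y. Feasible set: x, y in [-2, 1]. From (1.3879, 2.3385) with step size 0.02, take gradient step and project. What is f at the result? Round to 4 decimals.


Step 1: Compute gradient at (1.3879, 2.3385).
grad_x = 2*7*1.3879 - 8 = 11.4306
grad_y = 2*3*2.3385 + 12 = 26.031
Step 2: Gradient step.
x_raw = 1.3879 - 0.02*11.4306 = 1.1593
y_raw = 2.3385 - 0.02*26.031 = 1.8179
Step 3: Project onto [-2, 1].
x_proj = clip(1.1593) = 1.0
y_proj = clip(1.8179) = 1.0
Step 4: Evaluate f.
f(1.0, 1.0) = 14.0


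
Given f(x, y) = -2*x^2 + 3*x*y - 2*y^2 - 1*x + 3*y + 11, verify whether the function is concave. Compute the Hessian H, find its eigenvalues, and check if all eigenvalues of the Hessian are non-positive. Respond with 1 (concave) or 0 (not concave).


The Hessian of f(x,y) = -2*x^2 + 3*x*y - 2*y^2 - 1*x + 3*y + 11 is:
H = [[-4, 3], [3, -4]]
Trace = -4 - 4 = -8
Determinant = -4*-4 - (3)^2 = 7
Discriminant = (-8)^2 - 4*7 = 36.0
Eigenvalues: lambda_1 = -7.0, lambda_2 = -1.0
The function is concave.

1


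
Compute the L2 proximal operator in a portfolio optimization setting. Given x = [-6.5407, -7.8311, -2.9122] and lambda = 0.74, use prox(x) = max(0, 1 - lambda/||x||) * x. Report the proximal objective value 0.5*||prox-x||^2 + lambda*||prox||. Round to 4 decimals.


Step 1: Compute ||x||.
||x|| = 10.6107
Step 2: Compute scaling factor.
scale = max(0, 1 - 0.74/10.6107) = 0.9303
Step 3: prox(x) = [-6.0845, -7.285, -2.7091]
||prox(x)|| = 9.8707
Step 4: Proximal objective.
0.5*||prox-x||^2 = 0.2738
lambda*||prox|| = 7.3043
Total = 7.5781


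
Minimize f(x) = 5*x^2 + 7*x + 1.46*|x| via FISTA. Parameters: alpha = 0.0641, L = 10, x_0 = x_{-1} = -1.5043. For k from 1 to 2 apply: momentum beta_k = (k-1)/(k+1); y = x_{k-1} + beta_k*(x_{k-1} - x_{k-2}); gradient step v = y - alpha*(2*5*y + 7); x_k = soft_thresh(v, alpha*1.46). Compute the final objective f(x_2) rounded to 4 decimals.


FISTA on f(x) = 5*x^2 + 7*x + 1.46*|x|
L = 10, alpha = 0.0641
Iteration 1: beta = 0.0, y = -1.5043 + 0.0*(-1.5043 + 1.5043) = -1.5043
  grad(y) = -8.043, v = y - alpha*grad = -0.9887
  prox(v) = soft_thresh(-0.9887, 0.0936) = -0.8952
Iteration 2: beta = 0.3333, y = -0.8952 + 0.3333*(-0.8952 + 1.5043) = -0.6921
  grad(y) = 0.0789, v = y - alpha*grad = -0.6972
  prox(v) = soft_thresh(-0.6972, 0.0936) = -0.6036
f(x_2) = 5*(-0.6036)^2 + 7*(-0.6036) + 1.46*|-0.6036| = -1.5223


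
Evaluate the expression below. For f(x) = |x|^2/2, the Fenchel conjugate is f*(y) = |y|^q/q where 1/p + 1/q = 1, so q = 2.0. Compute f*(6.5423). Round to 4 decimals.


The conjugate exponent q satisfies 1/p + 1/q = 1.
p = 2, so q = 2/(2 - 1) = 2.0
|y|^q = 6.5423^2.0 = 42.8017
f*(6.5423) = 42.8017 / 2.0 = 21.4008


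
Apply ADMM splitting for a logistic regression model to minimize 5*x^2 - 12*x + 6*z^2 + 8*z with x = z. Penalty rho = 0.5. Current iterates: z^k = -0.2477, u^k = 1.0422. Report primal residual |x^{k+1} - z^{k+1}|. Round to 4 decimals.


ADMM iteration with rho = 0.5, z^k = -0.2477, u^k = 1.0422
Step 1: x-update.
Minimize 5*x^2 - 12*x + (0.5/2)*(x + 0.2477 + 1.0422)^2
FOC: (2*5 + 0.5)*x = 12 + 0.5*(-0.2477 - 1.0422)
x^{k+1} = 1.0814
Step 2: z-update.
Minimize 6*z^2 + 8*z + (0.5/2)*(1.0814 - z + 1.0422)^2
FOC: (2*6 + 0.5)*z = -8 + 0.5*(1.0814 + 1.0422)
z^{k+1} = -0.5551
Step 3: u-update.
u^{k+1} = 1.0422 + 1.0814 + 0.5551 = 2.6787
Step 4: Primal residual = |1.0814 + 0.5551| = 1.6365


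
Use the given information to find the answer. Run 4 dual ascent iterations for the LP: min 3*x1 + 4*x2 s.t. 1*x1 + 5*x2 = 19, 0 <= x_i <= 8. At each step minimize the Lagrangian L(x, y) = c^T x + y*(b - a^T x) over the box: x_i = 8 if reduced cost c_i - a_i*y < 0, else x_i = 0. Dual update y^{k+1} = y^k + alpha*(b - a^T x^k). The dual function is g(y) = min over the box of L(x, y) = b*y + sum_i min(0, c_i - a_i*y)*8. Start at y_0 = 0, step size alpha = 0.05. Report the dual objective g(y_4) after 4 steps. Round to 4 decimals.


Dual ascent for LP: min 3*x1 + 4*x2, 1*x1 + 5*x2 = 19, 0 <= x_i <= 8
Step 1: y^k = 0.0, reduced costs: (3.0, 4.0)
  x^k = (0.0, 0.0), subgradient = b - a^T x = 19.0
  y^{k+1} = 0.0 + 0.05*19.0 = 0.95
Step 2: y^k = 0.95, reduced costs: (2.05, -0.75)
  x^k = (0.0, 8.0), subgradient = b - a^T x = -21.0
  y^{k+1} = 0.95 + 0.05*-21.0 = -0.1
Step 3: y^k = -0.1, reduced costs: (3.1, 4.5)
  x^k = (0.0, 0.0), subgradient = b - a^T x = 19.0
  y^{k+1} = -0.1 + 0.05*19.0 = 0.85
Step 4: y^k = 0.85, reduced costs: (2.15, -0.25)
  x^k = (0.0, 8.0), subgradient = b - a^T x = -21.0
  y^{k+1} = 0.85 + 0.05*-21.0 = -0.2
Dual objective at y_4 = -0.2: reduced costs (3.2, 5.0), box minimizer x = (0.0, 0.0)
g(y_4) = b*y + (c1 - a1*y)*x1 + (c2 - a2*y)*x2 = 19*(-0.2) + 3.2*0.0 + 5.0*0.0 = -3.8 + 0.0 + 0.0 = -3.8


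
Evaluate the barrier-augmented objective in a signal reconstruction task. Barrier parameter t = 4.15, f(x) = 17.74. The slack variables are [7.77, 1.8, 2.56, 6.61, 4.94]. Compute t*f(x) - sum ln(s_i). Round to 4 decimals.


Step 1: Compute log-barrier.
ln values: [2.0503, 0.5878, 0.94, 1.8886, 1.5974]
phi = -(2.0503 + 0.5878 + 0.94 + 1.8886 + 1.5974) = -7.064
Step 2: Compute augmented objective.
t*f(x) = 4.15*17.74 = 73.621
Total = 73.621 - 7.064 = 66.557


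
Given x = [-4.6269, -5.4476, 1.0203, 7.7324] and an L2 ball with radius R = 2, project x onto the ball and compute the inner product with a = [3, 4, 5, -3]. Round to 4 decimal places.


Step 1: Compute ||x|| (intermediates to 6 decimals).
||x|| = sqrt((-4.6269)^2 + (-5.4476)^2 + 1.0203^2 + 7.7324^2) = 10.579016
Step 2: Project.
Since ||x|| > R, scale = R/||x|| = 2/10.579016 = 0.189053, proj(x) = scale * x
proj(x) = [-0.874729, -1.029885, 0.192891, 1.461833]
Step 3: Dot product.
a^T * proj(x) = 3*(-0.874729) + 4*(-1.029885) + 5*0.192891 - 3*1.461833 = -10.1648


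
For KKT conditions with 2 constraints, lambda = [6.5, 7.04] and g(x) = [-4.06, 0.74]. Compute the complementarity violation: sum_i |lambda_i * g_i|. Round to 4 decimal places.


KKT complementary slackness check:
lambda_1 * g_1 = 6.5 * -4.06 = -26.39
lambda_2 * g_2 = 7.04 * 0.74 = 5.2096
Total violation = 26.39 + 5.2096 = 31.5996


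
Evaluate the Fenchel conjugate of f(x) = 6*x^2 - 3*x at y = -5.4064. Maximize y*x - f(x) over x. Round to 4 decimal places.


f*(y) = sup_x {y*x - a*x^2 - b*x} = sup_x {(y-b)*x - a*x^2}
FOC: (y - b) - 2a*x = 0 => x* = (y - b)/(2a)
x* = (-5.4064 + 3)/(2*6) = -0.2005
f*(-5.4064) = (y-b)^2/(4a) = (-5.4064 + 3)^2/(4*6)
= 5.7908/24 = 0.2413


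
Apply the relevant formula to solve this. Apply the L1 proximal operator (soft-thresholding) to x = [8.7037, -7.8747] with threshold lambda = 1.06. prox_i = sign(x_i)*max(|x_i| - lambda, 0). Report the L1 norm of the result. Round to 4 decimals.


Soft-thresholding with lambda = 1.06:
prox(8.7037) = sign(8.7037)*max(|8.7037| - 1.06, 0) = 7.6437
prox(-7.8747) = sign(-7.8747)*max(|-7.8747| - 1.06, 0) = -6.8147
prox(x) = [7.6437, -6.8147]
||prox(x)||_1 = 7.6437 + 6.8147 = 14.4584


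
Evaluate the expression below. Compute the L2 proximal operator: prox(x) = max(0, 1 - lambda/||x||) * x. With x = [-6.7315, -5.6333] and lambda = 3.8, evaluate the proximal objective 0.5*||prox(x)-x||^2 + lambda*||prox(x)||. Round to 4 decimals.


Step 1: Compute ||x||.
||x|| = 8.7777
Step 2: Compute scaling factor.
scale = max(0, 1 - 3.8/8.7777) = 0.5671
Step 3: prox(x) = [-3.8173, -3.1945]
||prox(x)|| = 4.9777
Step 4: Proximal objective.
0.5*||prox-x||^2 = 7.22
lambda*||prox|| = 18.9153
Total = 26.1351


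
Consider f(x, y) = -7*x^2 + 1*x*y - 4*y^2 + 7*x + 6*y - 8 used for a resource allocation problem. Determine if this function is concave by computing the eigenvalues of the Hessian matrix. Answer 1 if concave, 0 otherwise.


The Hessian of f(x,y) = -7*x^2 + 1*x*y - 4*y^2 + 7*x + 6*y - 8 is:
H = [[-14, 1], [1, -8]]
Trace = -14 - 8 = -22
Determinant = -14*-8 - (1)^2 = 111
Discriminant = (-22)^2 - 4*111 = 40.0
Eigenvalues: lambda_1 = -14.1623, lambda_2 = -7.8377
The function is concave.

1


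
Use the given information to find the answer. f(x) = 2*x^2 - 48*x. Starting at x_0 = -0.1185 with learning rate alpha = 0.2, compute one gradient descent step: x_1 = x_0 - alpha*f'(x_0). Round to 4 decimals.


We compute the gradient at x_0 and apply the update.
f'(x) = 4*x - 48
f'(-0.1185) = 4*-0.1185 - 48 = -48.474
x_1 = -0.1185 - 0.2*-48.474 = 9.5763


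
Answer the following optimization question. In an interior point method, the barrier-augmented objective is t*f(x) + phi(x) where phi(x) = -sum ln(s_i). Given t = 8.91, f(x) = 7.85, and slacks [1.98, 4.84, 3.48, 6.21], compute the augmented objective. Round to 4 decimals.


Step 1: Compute log-barrier.
ln values: [0.6831, 1.5769, 1.247, 1.8262]
phi = -(0.6831 + 1.5769 + 1.247 + 1.8262) = -5.3332
Step 2: Compute augmented objective.
t*f(x) = 8.91*7.85 = 69.9435
Total = 69.9435 - 5.3332 = 64.6103


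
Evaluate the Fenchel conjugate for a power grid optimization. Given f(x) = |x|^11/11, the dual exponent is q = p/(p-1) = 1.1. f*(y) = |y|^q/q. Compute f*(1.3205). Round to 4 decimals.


The conjugate exponent q satisfies 1/p + 1/q = 1.
p = 11, so q = 11/(11 - 1) = 1.1
|y|^q = 1.3205^1.1 = 1.3577
f*(1.3205) = 1.3577 / 1.1 = 1.2343


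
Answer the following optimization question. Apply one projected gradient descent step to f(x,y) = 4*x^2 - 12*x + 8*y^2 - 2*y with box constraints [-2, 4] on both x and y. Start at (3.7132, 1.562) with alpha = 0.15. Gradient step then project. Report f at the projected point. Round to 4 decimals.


Step 1: Compute gradient at (3.7132, 1.562).
grad_x = 2*4*3.7132 - 12 = 17.7056
grad_y = 2*8*1.562 - 2 = 22.992
Step 2: Gradient step.
x_raw = 3.7132 - 0.15*17.7056 = 1.0574
y_raw = 1.562 - 0.15*22.992 = -1.8868
Step 3: Project onto [-2, 4].
x_proj = clip(1.0574) = 1.0574
y_proj = clip(-1.8868) = -1.8868
Step 4: Evaluate f.
f(1.0574, -1.8868) = 24.0374


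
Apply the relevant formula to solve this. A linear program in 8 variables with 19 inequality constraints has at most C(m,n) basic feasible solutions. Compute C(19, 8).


Each vertex corresponds to some choice of n active constraints out of m, so the number of vertices is at most C(m, n) = m! / (n!(m-n)!).
m = 19, n = 8
Numerator: 19 * 18 * 17 * 16 * 15 * 14 * 13 * 12
Denominator: 8! = 40320
C(19, 8) = 75582


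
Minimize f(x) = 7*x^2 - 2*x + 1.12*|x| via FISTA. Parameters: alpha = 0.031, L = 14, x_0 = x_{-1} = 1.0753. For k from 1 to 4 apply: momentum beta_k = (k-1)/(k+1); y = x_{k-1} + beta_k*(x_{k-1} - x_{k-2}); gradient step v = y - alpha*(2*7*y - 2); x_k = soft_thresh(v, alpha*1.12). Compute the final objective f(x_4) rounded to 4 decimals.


FISTA on f(x) = 7*x^2 - 2*x + 1.12*|x|
L = 14, alpha = 0.031
Iteration 1: beta = 0.0, y = 1.0753 + 0.0*(1.0753 - 1.0753) = 1.0753
  grad(y) = 13.0542, v = y - alpha*grad = 0.6706
  prox(v) = soft_thresh(0.6706, 0.0347) = 0.6359
Iteration 2: beta = 0.3333, y = 0.6359 + 0.3333*(0.6359 - 1.0753) = 0.4894
  grad(y) = 4.8521, v = y - alpha*grad = 0.339
  prox(v) = soft_thresh(0.339, 0.0347) = 0.3043
Iteration 3: beta = 0.5, y = 0.3043 + 0.5*(0.3043 - 0.6359) = 0.1385
  grad(y) = -0.061, v = y - alpha*grad = 0.1404
  prox(v) = soft_thresh(0.1404, 0.0347) = 0.1057
Iteration 4: beta = 0.6, y = 0.1057 + 0.6*(0.1057 - 0.3043) = -0.0135
  grad(y) = -2.1891, v = y - alpha*grad = 0.0544
  prox(v) = soft_thresh(0.0544, 0.0347) = 0.0196
f(x_4) = 7*0.0196^2 - 2*0.0196 + 1.12*|0.0196| = -0.0146


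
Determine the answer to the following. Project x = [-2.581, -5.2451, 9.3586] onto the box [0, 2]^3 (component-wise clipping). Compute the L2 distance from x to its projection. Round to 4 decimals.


Project each component onto [0, 2].
clip(-2.581) = 0.0, clip(-5.2451) = 0.0, clip(9.3586) = 2.0
Projection = [0.0, 0.0, 2.0]
Squared diffs: [6.6616, 27.5111, 54.149]
Distance = sqrt(88.3217) = 9.398


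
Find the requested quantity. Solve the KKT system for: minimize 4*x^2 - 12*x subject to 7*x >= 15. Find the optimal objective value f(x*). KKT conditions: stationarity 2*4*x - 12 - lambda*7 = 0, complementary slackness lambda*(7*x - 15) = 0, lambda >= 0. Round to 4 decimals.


Step 1: Try lambda = 0 (constraint inactive).
x_unc = 12/(2*4) = 1.5
Check: 7*1.5 = 10.5 < 15 -- violated!
Step 2: Constraint must be active: 7*x = 15
x* = 15/7 = 2.1429 (rounded; the exact value 15/7 is used below)
lambda = (2*4*(15/7) - 12)/7 = 0.7347
Step 3: Compute optimal value.
f(x*) = 4*(15/7)^2 - 12*(15/7) = -7.3469


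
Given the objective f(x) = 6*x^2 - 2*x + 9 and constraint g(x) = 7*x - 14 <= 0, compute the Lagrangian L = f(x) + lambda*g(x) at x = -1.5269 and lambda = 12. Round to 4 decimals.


Step 1: Evaluate f(x).
f(-1.5269) = 6*(-1.5269)^2 - 2*(-1.5269) + 9 = 26.0423
Step 2: Evaluate g(x).
g(-1.5269) = 7*-1.5269 - 14 = -24.6883
Step 3: Compute Lagrangian.
L = 26.0423 + 12*-24.6883 = -270.2173
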